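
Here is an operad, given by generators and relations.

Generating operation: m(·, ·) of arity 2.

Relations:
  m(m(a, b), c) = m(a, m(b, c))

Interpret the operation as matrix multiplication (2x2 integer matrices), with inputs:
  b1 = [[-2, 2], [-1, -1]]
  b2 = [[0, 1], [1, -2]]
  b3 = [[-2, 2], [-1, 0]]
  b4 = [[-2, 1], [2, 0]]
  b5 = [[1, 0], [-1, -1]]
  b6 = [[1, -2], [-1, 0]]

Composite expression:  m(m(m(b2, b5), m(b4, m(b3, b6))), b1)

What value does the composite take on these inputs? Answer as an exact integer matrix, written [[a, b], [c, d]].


[[0, 4], [-8, 12]]

m(b2, b5) = [[-1, -1], [3, 2]]
m(b3, b6) = [[-4, 4], [-1, 2]]
m(b4, m(b3, b6)) = [[7, -6], [-8, 8]]
m(m(b2, b5), m(b4, m(b3, b6))) = [[1, -2], [5, -2]]
m(m(m(b2, b5), m(b4, m(b3, b6))), b1) = [[0, 4], [-8, 12]]


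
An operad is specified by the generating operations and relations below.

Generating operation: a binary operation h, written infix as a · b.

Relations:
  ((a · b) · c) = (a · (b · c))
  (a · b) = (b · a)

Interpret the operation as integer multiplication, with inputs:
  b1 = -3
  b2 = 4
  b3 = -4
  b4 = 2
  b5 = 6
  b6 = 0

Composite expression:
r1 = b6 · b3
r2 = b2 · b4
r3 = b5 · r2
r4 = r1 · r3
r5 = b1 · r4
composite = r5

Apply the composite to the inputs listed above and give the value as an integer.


0

(b6 · b3) = 0
(b2 · b4) = 8
(b5 · (b2 · b4)) = 48
((b6 · b3) · (b5 · (b2 · b4))) = 0
(b1 · ((b6 · b3) · (b5 · (b2 · b4)))) = 0


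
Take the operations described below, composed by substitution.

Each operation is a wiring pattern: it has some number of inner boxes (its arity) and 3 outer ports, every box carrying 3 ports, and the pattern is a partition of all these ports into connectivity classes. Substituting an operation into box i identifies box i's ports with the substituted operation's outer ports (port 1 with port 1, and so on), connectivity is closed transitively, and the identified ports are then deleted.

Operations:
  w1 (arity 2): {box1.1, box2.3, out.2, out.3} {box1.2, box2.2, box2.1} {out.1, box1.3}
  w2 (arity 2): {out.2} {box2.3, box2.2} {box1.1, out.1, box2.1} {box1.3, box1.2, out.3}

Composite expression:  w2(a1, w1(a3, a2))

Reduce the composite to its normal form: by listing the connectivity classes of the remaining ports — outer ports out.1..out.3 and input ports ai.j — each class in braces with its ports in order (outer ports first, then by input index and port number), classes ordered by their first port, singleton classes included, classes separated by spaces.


{out.1, a1.1, a3.3} {out.2} {out.3, a1.2, a1.3} {a2.1, a2.2, a3.2} {a2.3, a3.1}

Treat the ports identified at w2 as solder joints: merge, then drop.
composing w1 on (a3, a2), with out.j its own outer ports: {out.1, a3.3} {out.2, out.3, a2.3, a3.1} {a2.1, a2.2, a3.2}
composing w2 on (a1, a3, a2), with out.j its own outer ports: {out.1, a1.1, a3.3} {out.2} {out.3, a1.2, a1.3} {a2.1, a2.2, a3.2} {a2.3, a3.1}


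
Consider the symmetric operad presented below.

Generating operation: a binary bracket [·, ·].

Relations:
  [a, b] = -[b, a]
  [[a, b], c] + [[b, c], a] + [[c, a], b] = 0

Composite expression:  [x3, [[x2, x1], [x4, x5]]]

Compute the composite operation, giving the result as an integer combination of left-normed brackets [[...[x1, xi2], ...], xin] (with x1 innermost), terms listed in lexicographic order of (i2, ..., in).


In the tensor algebra, words opening x1 carry the x1-anchored form.
Composite bracket: [x3, [[x2, x1], [x4, x5]]]
Full expansion: 16 signed words from ab - ba (2^4 = 16).
The x1-initial words carry the normal form:
  the word x1x2x4x5x3 carries sign +1 and contributes +[[[[x1, x2], x4], x5], x3]
  the word x1x2x5x4x3 carries sign -1 and contributes -[[[[x1, x2], x5], x4], x3]

[[[[x1, x2], x4], x5], x3] - [[[[x1, x2], x5], x4], x3]


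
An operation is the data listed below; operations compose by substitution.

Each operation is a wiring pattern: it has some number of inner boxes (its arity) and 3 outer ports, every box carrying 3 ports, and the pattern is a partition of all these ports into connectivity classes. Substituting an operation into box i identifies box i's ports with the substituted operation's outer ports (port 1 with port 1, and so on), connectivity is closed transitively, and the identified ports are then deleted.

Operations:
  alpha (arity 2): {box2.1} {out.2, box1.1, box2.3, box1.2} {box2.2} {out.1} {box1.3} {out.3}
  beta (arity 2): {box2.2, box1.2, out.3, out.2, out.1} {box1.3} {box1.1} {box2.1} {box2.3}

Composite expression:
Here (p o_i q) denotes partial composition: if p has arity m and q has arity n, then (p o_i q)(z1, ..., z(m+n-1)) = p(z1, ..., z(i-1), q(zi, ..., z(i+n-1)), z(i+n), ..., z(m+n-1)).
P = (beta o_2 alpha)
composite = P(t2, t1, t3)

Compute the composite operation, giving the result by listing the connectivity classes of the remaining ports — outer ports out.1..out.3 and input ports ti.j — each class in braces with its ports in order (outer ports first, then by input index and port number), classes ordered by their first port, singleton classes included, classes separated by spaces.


{out.1, out.2, out.3, t1.1, t1.2, t2.2, t3.3} {t1.3} {t2.1} {t2.3} {t3.1} {t3.2}

Connectivity passes through glued beta-boundaries; trace each wire chain.
alpha over (t1, t3) gives {out.1} {out.2, t1.1, t1.2, t3.3} {out.3} {t1.3} {t3.1} {t3.2}, out.j being that stage's outer ports
beta over (t2, t1, t3) gives {out.1, out.2, out.3, t1.1, t1.2, t2.2, t3.3} {t1.3} {t2.1} {t2.3} {t3.1} {t3.2}, out.j being that stage's outer ports


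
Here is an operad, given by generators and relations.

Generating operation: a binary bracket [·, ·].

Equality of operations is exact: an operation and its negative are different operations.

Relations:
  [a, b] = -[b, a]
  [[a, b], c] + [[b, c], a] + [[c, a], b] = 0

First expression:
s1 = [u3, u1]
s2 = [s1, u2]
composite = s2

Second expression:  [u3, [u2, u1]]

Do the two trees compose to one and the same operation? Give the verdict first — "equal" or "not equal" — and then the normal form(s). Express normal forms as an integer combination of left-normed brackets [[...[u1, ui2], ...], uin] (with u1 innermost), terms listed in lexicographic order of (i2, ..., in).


not equal; first: -[[u1, u3], u2]; second: [[u1, u2], u3]

The first expression, normalized: -[[u1, u3], u2]
The second expression, normalized: [[u1, u2], u3]
Different reductions; not equal.


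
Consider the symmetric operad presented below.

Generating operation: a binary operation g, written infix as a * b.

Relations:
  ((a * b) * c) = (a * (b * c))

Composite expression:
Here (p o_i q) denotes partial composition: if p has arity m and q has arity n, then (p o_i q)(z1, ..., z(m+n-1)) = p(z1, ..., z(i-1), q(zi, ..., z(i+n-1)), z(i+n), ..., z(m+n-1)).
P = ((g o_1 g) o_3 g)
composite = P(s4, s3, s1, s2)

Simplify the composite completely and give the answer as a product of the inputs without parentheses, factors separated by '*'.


The g-tree's shape is irrelevant; the s-reading-order decides.
(s4 * s3) unparenthesizes to s4 * s3
(s1 * s2) unparenthesizes to s1 * s2
((s4 * s3) * (s1 * s2)) unparenthesizes to s4 * s3 * s1 * s2

s4 * s3 * s1 * s2


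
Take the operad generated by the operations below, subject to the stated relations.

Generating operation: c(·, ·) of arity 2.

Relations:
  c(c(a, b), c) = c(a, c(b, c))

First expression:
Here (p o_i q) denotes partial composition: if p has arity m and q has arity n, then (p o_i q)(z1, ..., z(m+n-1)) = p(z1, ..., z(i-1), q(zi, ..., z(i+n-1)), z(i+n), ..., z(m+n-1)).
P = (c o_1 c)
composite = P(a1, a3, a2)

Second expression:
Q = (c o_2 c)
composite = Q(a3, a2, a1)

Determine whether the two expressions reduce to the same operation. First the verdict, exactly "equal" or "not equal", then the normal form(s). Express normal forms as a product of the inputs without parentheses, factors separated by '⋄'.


not equal; the first gives a1 ⋄ a3 ⋄ a2 and the second a3 ⋄ a2 ⋄ a1

The first expression reduces to a1 ⋄ a3 ⋄ a2
The second expression reduces to a3 ⋄ a2 ⋄ a1
No match — not equal.


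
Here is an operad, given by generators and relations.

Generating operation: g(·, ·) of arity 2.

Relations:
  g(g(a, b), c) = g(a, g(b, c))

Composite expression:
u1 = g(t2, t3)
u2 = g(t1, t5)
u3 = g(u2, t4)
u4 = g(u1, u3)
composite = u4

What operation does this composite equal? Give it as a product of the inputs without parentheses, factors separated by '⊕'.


t2 ⊕ t3 ⊕ t1 ⊕ t5 ⊕ t4

Associativity of g dissolves the nesting; only the t-input order survives.
g(t2, t3) linearizes to t2 ⊕ t3
g(t1, t5) linearizes to t1 ⊕ t5
g(g(t1, t5), t4) linearizes to t1 ⊕ t5 ⊕ t4
g(g(t2, t3), g(g(t1, t5), t4)) linearizes to t2 ⊕ t3 ⊕ t1 ⊕ t5 ⊕ t4


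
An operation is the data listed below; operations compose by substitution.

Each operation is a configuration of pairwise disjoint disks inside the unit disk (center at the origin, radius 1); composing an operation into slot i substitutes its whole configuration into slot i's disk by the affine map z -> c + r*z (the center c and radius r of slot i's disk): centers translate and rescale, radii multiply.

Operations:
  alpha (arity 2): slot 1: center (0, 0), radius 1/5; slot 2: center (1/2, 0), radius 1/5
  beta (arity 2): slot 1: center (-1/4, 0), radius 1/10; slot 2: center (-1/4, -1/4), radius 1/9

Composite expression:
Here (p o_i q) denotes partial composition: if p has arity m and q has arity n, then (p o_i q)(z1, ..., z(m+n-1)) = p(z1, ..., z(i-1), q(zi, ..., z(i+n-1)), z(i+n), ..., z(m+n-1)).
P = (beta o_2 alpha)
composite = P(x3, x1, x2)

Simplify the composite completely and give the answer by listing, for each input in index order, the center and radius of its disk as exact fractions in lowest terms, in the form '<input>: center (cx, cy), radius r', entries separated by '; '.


Follow each x-input down from beta: c' goes to c + r*c', radius to r*r'.
x3: after 1 affine step, its disk has center (-1/4, 0), radius 1/10
x1: after 2 affine steps, its disk has center (-1/4, -1/4), radius 1/45
x2: after 2 affine steps, its disk has center (-7/36, -1/4), radius 1/45

x1: center (-1/4, -1/4), radius 1/45; x2: center (-7/36, -1/4), radius 1/45; x3: center (-1/4, 0), radius 1/10


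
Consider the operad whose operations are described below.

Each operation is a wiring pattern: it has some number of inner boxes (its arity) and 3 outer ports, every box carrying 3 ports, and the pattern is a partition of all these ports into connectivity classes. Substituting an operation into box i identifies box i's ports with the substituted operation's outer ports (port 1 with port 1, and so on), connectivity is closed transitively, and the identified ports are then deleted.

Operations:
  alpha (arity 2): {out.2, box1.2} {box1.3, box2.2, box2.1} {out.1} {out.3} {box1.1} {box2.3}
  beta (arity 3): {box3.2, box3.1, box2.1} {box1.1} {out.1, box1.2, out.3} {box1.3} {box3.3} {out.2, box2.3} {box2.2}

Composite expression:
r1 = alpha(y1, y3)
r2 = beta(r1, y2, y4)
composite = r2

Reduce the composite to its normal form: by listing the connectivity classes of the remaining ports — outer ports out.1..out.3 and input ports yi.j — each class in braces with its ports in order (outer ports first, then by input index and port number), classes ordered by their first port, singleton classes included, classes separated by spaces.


{out.1, out.3, y1.2} {out.2, y2.3} {y1.1} {y1.3, y3.1, y3.2} {y2.1, y4.1, y4.2} {y2.2} {y3.3} {y4.3}

Two ports join when wires chain via beta-identified ports.
stage alpha: inputs (y1, y3), connectivity {out.1} {out.2, y1.2} {out.3} {y1.1} {y1.3, y3.1, y3.2} {y3.3}, out.j its boundary
stage beta: inputs (y1, y3, y2, y4), connectivity {out.1, out.3, y1.2} {out.2, y2.3} {y1.1} {y1.3, y3.1, y3.2} {y2.1, y4.1, y4.2} {y2.2} {y3.3} {y4.3}, out.j its boundary


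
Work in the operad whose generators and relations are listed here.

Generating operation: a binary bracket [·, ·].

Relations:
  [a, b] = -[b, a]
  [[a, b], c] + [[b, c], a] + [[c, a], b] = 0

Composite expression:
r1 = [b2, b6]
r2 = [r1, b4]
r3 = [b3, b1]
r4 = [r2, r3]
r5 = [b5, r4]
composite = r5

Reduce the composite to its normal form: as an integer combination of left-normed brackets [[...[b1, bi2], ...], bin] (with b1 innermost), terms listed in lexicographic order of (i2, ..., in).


A multilinear Lie element is pinned by b1-initial words (b1 innermost).
Composite bracket: [b5, [[[b2, b6], b4], [b3, b1]]]
Applying ab - ba throughout gives 32 signed words (2^5 = 32).
Words beginning with b1 determine it all:
  word b1b3b2b6b4b5 has sign -1, contributing -[[[[[b1, b3], b2], b6], b4], b5]
  word b1b3b4b2b6b5 has sign +1, contributing +[[[[[b1, b3], b4], b2], b6], b5]
  word b1b3b4b6b2b5 has sign -1, contributing -[[[[[b1, b3], b4], b6], b2], b5]
  word b1b3b6b2b4b5 has sign +1, contributing +[[[[[b1, b3], b6], b2], b4], b5]

-[[[[[b1, b3], b2], b6], b4], b5] + [[[[[b1, b3], b4], b2], b6], b5] - [[[[[b1, b3], b4], b6], b2], b5] + [[[[[b1, b3], b6], b2], b4], b5]


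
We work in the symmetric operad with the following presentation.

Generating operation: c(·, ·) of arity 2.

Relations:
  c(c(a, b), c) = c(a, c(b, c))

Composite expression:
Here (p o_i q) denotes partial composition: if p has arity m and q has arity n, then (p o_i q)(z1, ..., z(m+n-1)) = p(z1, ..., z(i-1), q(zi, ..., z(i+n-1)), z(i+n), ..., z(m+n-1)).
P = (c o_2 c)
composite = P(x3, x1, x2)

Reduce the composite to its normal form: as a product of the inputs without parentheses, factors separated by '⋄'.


x3 ⋄ x1 ⋄ x2

The c-tree's shape is irrelevant; the x-reading-order decides.
c(x1, x2) flattens to x1 ⋄ x2
c(x3, c(x1, x2)) flattens to x3 ⋄ x1 ⋄ x2


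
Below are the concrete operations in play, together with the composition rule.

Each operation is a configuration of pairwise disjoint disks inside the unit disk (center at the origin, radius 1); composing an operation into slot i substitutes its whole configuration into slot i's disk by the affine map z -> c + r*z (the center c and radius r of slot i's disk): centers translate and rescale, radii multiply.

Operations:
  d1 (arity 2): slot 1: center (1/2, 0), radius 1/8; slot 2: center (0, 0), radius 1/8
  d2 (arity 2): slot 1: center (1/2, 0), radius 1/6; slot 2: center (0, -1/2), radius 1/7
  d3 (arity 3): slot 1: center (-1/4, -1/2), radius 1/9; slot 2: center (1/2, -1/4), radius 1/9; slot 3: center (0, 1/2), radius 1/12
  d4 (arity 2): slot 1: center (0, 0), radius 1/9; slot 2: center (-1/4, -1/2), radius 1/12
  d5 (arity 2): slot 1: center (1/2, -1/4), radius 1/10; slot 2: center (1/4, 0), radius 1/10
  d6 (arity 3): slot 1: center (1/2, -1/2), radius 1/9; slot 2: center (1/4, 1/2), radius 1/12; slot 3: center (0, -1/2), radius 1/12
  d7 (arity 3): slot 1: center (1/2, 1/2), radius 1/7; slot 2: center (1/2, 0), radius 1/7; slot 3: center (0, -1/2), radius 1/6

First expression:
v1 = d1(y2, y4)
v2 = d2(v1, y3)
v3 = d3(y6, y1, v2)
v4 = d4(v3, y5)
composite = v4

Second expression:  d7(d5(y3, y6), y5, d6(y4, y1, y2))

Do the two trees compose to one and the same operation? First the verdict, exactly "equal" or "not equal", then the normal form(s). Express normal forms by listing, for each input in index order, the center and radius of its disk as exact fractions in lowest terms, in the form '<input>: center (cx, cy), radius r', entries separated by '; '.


not equal; first: y1: center (1/18, -1/36), radius 1/81; y2: center (7/1296, 1/18), radius 1/5184; y3: center (0, 11/216), radius 1/756; y4: center (1/216, 1/18), radius 1/5184; y5: center (-1/4, -1/2), radius 1/12; y6: center (-1/36, -1/18), radius 1/81; second: y1: center (1/24, -5/12), radius 1/72; y2: center (0, -7/12), radius 1/72; y3: center (4/7, 13/28), radius 1/70; y4: center (1/12, -7/12), radius 1/54; y5: center (1/2, 0), radius 1/7; y6: center (15/28, 1/2), radius 1/70

The first expression, normalized: y1: center (1/18, -1/36), radius 1/81; y2: center (7/1296, 1/18), radius 1/5184; y3: center (0, 11/216), radius 1/756; y4: center (1/216, 1/18), radius 1/5184; y5: center (-1/4, -1/2), radius 1/12; y6: center (-1/36, -1/18), radius 1/81
The second expression, normalized: y1: center (1/24, -5/12), radius 1/72; y2: center (0, -7/12), radius 1/72; y3: center (4/7, 13/28), radius 1/70; y4: center (1/12, -7/12), radius 1/54; y5: center (1/2, 0), radius 1/7; y6: center (15/28, 1/2), radius 1/70
Different reductions; not equal.


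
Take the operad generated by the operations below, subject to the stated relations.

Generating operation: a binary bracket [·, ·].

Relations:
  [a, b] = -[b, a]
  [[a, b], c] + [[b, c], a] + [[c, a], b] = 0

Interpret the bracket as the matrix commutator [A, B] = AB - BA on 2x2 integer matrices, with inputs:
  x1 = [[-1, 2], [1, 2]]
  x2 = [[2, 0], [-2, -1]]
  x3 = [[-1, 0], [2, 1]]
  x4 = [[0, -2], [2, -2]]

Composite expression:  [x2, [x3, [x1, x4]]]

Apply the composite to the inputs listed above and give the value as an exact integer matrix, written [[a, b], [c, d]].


[x1, x4] = [[6, 2], [8, -6]]
[x3, [x1, x4]] = [[-4, -4], [40, 4]]
[x2, [x3, [x1, x4]]] = [[-8, -12], [-104, 8]]

[[-8, -12], [-104, 8]]


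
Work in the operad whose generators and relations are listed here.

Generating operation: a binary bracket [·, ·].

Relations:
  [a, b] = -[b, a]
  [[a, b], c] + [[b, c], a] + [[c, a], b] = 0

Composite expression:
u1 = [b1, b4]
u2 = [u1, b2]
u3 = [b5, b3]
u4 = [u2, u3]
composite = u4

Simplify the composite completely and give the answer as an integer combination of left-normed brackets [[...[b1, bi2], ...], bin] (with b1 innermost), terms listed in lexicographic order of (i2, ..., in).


-[[[[b1, b4], b2], b3], b5] + [[[[b1, b4], b2], b5], b3]


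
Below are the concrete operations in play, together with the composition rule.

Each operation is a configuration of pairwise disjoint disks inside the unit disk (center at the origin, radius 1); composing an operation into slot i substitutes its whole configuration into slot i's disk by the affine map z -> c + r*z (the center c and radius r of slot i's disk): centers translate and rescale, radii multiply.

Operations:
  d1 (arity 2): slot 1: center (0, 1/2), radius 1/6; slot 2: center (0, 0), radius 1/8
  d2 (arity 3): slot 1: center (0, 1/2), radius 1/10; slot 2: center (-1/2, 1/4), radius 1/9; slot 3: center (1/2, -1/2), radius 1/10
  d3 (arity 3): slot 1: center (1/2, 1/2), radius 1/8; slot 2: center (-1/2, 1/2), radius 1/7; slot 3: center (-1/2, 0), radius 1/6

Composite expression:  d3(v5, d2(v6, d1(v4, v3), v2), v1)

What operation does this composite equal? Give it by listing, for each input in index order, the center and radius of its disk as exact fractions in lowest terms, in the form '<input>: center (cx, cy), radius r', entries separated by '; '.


Affine substitution under d3: radii multiply and v-centers shift.
for v5, the 1-step affine chain lands on center (1/2, 1/2), radius 1/8
for v6, the 2-step affine chain lands on center (-1/2, 4/7), radius 1/70
for v4, the 3-step affine chain lands on center (-4/7, 137/252), radius 1/378
for v3, the 3-step affine chain lands on center (-4/7, 15/28), radius 1/504
for v2, the 2-step affine chain lands on center (-3/7, 3/7), radius 1/70
for v1, the 1-step affine chain lands on center (-1/2, 0), radius 1/6

v1: center (-1/2, 0), radius 1/6; v2: center (-3/7, 3/7), radius 1/70; v3: center (-4/7, 15/28), radius 1/504; v4: center (-4/7, 137/252), radius 1/378; v5: center (1/2, 1/2), radius 1/8; v6: center (-1/2, 4/7), radius 1/70


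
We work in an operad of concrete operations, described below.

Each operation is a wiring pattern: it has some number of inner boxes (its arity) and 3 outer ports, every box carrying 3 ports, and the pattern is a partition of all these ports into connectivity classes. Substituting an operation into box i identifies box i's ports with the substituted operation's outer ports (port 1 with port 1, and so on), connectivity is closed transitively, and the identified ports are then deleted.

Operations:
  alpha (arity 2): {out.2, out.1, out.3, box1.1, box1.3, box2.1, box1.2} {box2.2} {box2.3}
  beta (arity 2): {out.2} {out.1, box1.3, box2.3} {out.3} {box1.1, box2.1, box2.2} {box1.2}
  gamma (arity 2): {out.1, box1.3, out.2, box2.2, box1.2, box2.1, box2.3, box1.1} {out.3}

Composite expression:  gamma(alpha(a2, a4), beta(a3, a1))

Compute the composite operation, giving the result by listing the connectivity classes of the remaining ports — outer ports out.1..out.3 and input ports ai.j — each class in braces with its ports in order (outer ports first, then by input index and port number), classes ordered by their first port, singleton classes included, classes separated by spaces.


{out.1, out.2, a1.3, a2.1, a2.2, a2.3, a3.3, a4.1} {out.3} {a1.1, a1.2, a3.1} {a3.2} {a4.2} {a4.3}

Treat the ports identified at gamma as solder joints: merge, then drop.
through alpha, on inputs (a2, a4): {out.1, out.2, out.3, a2.1, a2.2, a2.3, a4.1} {a4.2} {a4.3} (out.j = stage outer ports)
through beta, on inputs (a3, a1): {out.1, a1.3, a3.3} {out.2} {out.3} {a1.1, a1.2, a3.1} {a3.2} (out.j = stage outer ports)
through gamma, on inputs (a2, a4, a3, a1): {out.1, out.2, a1.3, a2.1, a2.2, a2.3, a3.3, a4.1} {out.3} {a1.1, a1.2, a3.1} {a3.2} {a4.2} {a4.3} (out.j = stage outer ports)


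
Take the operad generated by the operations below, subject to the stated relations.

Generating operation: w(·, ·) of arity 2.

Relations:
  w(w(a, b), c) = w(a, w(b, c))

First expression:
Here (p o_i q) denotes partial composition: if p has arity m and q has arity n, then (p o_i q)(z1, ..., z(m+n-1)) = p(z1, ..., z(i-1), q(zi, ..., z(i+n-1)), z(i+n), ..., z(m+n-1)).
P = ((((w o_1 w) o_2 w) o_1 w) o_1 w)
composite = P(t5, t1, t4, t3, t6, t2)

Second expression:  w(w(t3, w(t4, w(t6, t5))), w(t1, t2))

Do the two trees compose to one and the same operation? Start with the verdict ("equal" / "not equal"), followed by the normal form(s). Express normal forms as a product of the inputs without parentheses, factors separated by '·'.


not equal; the first gives t5 · t1 · t4 · t3 · t6 · t2 and the second t3 · t4 · t6 · t5 · t1 · t2

The first composite normalizes to t5 · t1 · t4 · t3 · t6 · t2
The second composite normalizes to t3 · t4 · t6 · t5 · t1 · t2
They disagree, so not equal.


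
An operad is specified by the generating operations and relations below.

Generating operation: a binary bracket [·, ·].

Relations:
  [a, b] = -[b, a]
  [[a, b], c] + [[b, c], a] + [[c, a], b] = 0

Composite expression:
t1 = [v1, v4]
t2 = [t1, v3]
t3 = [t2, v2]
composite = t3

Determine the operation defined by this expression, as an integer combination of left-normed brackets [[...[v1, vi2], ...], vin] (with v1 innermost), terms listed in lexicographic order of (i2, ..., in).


[[[v1, v4], v3], v2]

Expand each bracket as ab - ba; the v1-initial words give the coefficients.
Composite bracket: [[[v1, v4], v3], v2]
Under [a, b] = ab - ba we get 8 signed associative words (2^3 = 8).
Coefficients come from the v1-initial words:
  from v1v4v3v2, sign +1: term +[[[v1, v4], v3], v2]


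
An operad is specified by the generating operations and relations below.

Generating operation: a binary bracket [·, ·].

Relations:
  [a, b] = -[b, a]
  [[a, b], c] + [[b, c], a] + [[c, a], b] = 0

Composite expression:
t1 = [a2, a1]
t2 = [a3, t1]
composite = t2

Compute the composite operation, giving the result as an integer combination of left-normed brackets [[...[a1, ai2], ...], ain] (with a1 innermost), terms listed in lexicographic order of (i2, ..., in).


[[a1, a2], a3]

Antisymmetry and Jacobi reduce to a1-anchored left-normed brackets.
Composite bracket: [a3, [a2, a1]]
Under [a, b] = ab - ba we get 4 signed associative words (2^2 = 4).
Only words starting with a1 matter:
  the word a1a2a3 carries sign +1 and contributes +[[a1, a2], a3]


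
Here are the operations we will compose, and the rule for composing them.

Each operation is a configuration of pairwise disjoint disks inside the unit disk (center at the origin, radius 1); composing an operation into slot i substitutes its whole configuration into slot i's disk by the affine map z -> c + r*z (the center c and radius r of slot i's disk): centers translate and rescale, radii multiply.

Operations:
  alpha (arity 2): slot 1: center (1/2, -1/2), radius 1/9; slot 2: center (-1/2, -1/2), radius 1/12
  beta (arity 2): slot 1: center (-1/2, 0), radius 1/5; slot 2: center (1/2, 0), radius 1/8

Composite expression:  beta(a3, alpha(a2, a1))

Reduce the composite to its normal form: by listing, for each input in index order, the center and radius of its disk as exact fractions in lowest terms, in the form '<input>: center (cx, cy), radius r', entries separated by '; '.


Nesting under beta composes maps z -> c + r*z down each a-path.
tracing a3 down its 1-map path: center (-1/2, 0), radius 1/5
tracing a2 down its 2-map path: center (9/16, -1/16), radius 1/72
tracing a1 down its 2-map path: center (7/16, -1/16), radius 1/96

a1: center (7/16, -1/16), radius 1/96; a2: center (9/16, -1/16), radius 1/72; a3: center (-1/2, 0), radius 1/5


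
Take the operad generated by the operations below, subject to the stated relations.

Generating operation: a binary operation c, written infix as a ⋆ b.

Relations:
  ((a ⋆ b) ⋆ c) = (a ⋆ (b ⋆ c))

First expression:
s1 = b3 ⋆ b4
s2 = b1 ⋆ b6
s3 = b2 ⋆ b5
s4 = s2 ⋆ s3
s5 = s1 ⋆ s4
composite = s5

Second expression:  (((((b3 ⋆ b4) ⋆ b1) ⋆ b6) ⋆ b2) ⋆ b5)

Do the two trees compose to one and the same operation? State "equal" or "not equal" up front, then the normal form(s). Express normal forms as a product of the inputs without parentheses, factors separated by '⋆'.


equal: each reduces to b3 ⋆ b4 ⋆ b1 ⋆ b6 ⋆ b2 ⋆ b5

The first composite normalizes to b3 ⋆ b4 ⋆ b1 ⋆ b6 ⋆ b2 ⋆ b5
The second composite normalizes to b3 ⋆ b4 ⋆ b1 ⋆ b6 ⋆ b2 ⋆ b5
The normal forms match — equal.


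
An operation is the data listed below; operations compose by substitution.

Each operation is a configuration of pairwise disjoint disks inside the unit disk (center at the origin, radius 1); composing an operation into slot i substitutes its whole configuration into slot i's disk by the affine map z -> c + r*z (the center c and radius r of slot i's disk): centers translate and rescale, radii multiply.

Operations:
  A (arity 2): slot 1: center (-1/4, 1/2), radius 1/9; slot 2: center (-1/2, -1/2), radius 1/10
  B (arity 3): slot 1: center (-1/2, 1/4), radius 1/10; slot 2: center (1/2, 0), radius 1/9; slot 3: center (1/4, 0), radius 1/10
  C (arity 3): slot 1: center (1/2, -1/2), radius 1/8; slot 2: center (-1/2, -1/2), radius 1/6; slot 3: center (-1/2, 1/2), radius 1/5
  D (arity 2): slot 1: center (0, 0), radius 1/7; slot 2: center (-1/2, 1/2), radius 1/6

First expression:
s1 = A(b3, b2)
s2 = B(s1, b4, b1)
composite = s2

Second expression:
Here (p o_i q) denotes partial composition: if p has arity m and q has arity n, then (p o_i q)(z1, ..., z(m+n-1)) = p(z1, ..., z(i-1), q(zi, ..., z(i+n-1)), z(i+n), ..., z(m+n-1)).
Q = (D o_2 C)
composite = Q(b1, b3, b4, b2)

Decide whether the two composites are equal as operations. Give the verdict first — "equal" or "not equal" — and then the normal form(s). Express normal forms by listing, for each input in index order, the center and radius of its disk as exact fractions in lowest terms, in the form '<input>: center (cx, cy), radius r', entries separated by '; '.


Reducing the first expression gives b1: center (1/4, 0), radius 1/10; b2: center (-11/20, 1/5), radius 1/100; b3: center (-21/40, 3/10), radius 1/90; b4: center (1/2, 0), radius 1/9
Reducing the second expression gives b1: center (0, 0), radius 1/7; b2: center (-7/12, 7/12), radius 1/30; b3: center (-5/12, 5/12), radius 1/48; b4: center (-7/12, 5/12), radius 1/36
The forms do not match — not equal.

not equal; the first gives b1: center (1/4, 0), radius 1/10; b2: center (-11/20, 1/5), radius 1/100; b3: center (-21/40, 3/10), radius 1/90; b4: center (1/2, 0), radius 1/9 and the second b1: center (0, 0), radius 1/7; b2: center (-7/12, 7/12), radius 1/30; b3: center (-5/12, 5/12), radius 1/48; b4: center (-7/12, 5/12), radius 1/36


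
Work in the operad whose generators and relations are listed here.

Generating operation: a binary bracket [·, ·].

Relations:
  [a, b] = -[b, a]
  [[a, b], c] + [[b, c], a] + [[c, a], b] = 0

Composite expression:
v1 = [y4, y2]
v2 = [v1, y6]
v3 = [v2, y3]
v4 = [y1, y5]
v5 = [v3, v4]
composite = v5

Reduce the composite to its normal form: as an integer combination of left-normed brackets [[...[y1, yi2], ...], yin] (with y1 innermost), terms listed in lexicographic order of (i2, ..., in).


[[[[[y1, y5], y2], y4], y6], y3] - [[[[[y1, y5], y3], y2], y4], y6] + [[[[[y1, y5], y3], y4], y2], y6] + [[[[[y1, y5], y3], y6], y2], y4] - [[[[[y1, y5], y3], y6], y4], y2] - [[[[[y1, y5], y4], y2], y6], y3] - [[[[[y1, y5], y6], y2], y4], y3] + [[[[[y1, y5], y6], y4], y2], y3]

Antisymmetry and Jacobi reduce to y1-anchored left-normed brackets.
Composite bracket: [[[[y4, y2], y6], y3], [y1, y5]]
The bracket unfolds into 32 signed words via [a, b] = ab - ba (2^5 = 32).
The y1-initial words carry the normal form:
  y1y5y2y4y6y3 appears with sign +1, giving the term +[[[[[y1, y5], y2], y4], y6], y3]
  y1y5y3y2y4y6 appears with sign -1, giving the term -[[[[[y1, y5], y3], y2], y4], y6]
  y1y5y3y4y2y6 appears with sign +1, giving the term +[[[[[y1, y5], y3], y4], y2], y6]
  y1y5y3y6y2y4 appears with sign +1, giving the term +[[[[[y1, y5], y3], y6], y2], y4]
  y1y5y3y6y4y2 appears with sign -1, giving the term -[[[[[y1, y5], y3], y6], y4], y2]
  y1y5y4y2y6y3 appears with sign -1, giving the term -[[[[[y1, y5], y4], y2], y6], y3]
  y1y5y6y2y4y3 appears with sign -1, giving the term -[[[[[y1, y5], y6], y2], y4], y3]
  y1y5y6y4y2y3 appears with sign +1, giving the term +[[[[[y1, y5], y6], y4], y2], y3]


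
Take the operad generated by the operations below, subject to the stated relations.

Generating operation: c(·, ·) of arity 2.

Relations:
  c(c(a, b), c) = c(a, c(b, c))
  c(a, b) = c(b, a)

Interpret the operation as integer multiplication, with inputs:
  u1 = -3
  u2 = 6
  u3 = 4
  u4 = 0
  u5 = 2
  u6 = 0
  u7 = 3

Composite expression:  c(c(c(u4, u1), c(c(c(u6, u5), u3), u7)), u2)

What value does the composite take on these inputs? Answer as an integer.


c(u4, u1) = 0
c(u6, u5) = 0
c(c(u6, u5), u3) = 0
c(c(c(u6, u5), u3), u7) = 0
c(c(u4, u1), c(c(c(u6, u5), u3), u7)) = 0
c(c(c(u4, u1), c(c(c(u6, u5), u3), u7)), u2) = 0

0


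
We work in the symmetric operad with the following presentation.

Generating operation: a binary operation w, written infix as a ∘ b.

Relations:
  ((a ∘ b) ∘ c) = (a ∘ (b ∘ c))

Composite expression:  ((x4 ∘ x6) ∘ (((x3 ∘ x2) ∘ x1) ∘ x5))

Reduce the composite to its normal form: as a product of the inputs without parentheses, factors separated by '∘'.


Every regrouping of w is equal, so read the x-inputs in written order.
(x4 ∘ x6) spells out as x4 ∘ x6
(x3 ∘ x2) spells out as x3 ∘ x2
((x3 ∘ x2) ∘ x1) spells out as x3 ∘ x2 ∘ x1
(((x3 ∘ x2) ∘ x1) ∘ x5) spells out as x3 ∘ x2 ∘ x1 ∘ x5
((x4 ∘ x6) ∘ (((x3 ∘ x2) ∘ x1) ∘ x5)) spells out as x4 ∘ x6 ∘ x3 ∘ x2 ∘ x1 ∘ x5

x4 ∘ x6 ∘ x3 ∘ x2 ∘ x1 ∘ x5


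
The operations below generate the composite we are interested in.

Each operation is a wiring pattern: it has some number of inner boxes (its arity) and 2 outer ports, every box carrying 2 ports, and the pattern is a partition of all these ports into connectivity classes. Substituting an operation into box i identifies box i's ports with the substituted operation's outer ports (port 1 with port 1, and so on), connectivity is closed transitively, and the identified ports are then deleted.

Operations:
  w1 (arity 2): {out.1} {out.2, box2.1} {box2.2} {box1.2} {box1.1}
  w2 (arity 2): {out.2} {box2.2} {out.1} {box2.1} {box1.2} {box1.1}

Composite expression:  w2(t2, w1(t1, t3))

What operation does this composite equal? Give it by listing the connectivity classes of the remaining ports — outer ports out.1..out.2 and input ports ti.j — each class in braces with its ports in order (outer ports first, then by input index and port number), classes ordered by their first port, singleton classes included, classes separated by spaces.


Substituting into w2 glues patterns; closure does the rest.
composing w1 on (t1, t3), with out.j its own outer ports: {out.1} {out.2, t3.1} {t1.1} {t1.2} {t3.2}
composing w2 on (t2, t1, t3), with out.j its own outer ports: {out.1} {out.2} {t1.1} {t1.2} {t2.1} {t2.2} {t3.1} {t3.2}

{out.1} {out.2} {t1.1} {t1.2} {t2.1} {t2.2} {t3.1} {t3.2}


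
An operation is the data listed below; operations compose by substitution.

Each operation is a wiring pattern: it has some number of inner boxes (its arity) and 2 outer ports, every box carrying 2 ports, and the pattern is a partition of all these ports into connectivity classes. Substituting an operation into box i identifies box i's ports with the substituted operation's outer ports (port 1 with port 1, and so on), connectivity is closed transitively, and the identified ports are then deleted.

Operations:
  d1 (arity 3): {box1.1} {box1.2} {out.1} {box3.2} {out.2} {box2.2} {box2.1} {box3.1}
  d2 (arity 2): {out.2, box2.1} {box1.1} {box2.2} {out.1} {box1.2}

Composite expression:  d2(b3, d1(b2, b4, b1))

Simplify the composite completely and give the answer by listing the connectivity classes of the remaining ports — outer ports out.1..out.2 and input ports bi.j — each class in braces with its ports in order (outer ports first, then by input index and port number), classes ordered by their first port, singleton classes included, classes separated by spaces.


Treat the ports identified at d2 as solder joints: merge, then drop.
d1 over (b2, b4, b1) gives {out.1} {out.2} {b1.1} {b1.2} {b2.1} {b2.2} {b4.1} {b4.2}, out.j being that stage's outer ports
d2 over (b3, b2, b4, b1) gives {out.1} {out.2} {b1.1} {b1.2} {b2.1} {b2.2} {b3.1} {b3.2} {b4.1} {b4.2}, out.j being that stage's outer ports

{out.1} {out.2} {b1.1} {b1.2} {b2.1} {b2.2} {b3.1} {b3.2} {b4.1} {b4.2}


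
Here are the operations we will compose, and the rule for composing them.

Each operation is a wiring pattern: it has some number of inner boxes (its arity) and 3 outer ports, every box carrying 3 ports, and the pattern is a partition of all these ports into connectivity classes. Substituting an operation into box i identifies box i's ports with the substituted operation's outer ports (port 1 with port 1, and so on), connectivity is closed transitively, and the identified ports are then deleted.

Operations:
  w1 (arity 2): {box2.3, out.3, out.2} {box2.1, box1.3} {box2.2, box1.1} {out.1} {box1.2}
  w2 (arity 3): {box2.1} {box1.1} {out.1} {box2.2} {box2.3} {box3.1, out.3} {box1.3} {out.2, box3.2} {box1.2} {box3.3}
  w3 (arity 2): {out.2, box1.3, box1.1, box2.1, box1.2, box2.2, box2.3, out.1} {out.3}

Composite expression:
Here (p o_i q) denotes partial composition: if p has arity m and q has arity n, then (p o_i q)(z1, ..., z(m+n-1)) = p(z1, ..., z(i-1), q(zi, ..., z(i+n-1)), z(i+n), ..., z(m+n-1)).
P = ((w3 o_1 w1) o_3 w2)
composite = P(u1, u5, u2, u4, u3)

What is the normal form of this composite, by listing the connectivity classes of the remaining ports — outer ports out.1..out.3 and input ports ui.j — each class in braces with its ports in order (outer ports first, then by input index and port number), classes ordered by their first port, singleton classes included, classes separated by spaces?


{out.1, out.2, u3.1, u3.2, u5.3} {out.3} {u1.1, u5.2} {u1.2} {u1.3, u5.1} {u2.1} {u2.2} {u2.3} {u3.3} {u4.1} {u4.2} {u4.3}

Connectivity passes through glued w3-boundaries; trace each wire chain.
w1 over (u1, u5) gives {out.1} {out.2, out.3, u5.3} {u1.1, u5.2} {u1.2} {u1.3, u5.1}, out.j being that stage's outer ports
w2 over (u2, u4, u3) gives {out.1} {out.2, u3.2} {out.3, u3.1} {u2.1} {u2.2} {u2.3} {u3.3} {u4.1} {u4.2} {u4.3}, out.j being that stage's outer ports
w3 over (u1, u5, u2, u4, u3) gives {out.1, out.2, u3.1, u3.2, u5.3} {out.3} {u1.1, u5.2} {u1.2} {u1.3, u5.1} {u2.1} {u2.2} {u2.3} {u3.3} {u4.1} {u4.2} {u4.3}, out.j being that stage's outer ports


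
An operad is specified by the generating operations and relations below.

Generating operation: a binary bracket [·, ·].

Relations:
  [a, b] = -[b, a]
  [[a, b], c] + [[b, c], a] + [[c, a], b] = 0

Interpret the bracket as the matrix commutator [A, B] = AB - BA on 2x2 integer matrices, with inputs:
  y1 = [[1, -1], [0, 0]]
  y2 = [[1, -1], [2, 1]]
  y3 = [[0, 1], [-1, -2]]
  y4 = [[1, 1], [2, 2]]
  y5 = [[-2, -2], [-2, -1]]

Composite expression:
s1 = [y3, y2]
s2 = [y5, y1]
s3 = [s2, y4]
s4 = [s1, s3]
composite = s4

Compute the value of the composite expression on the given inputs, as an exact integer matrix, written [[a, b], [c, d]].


[[-24, 30], [-84, 24]]


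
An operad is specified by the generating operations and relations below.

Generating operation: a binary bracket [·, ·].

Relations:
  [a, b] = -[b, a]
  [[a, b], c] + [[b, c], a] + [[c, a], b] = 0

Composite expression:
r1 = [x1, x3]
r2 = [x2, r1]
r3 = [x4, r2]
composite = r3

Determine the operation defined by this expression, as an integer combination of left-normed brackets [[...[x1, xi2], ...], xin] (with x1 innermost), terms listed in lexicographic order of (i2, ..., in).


[[[x1, x3], x2], x4]


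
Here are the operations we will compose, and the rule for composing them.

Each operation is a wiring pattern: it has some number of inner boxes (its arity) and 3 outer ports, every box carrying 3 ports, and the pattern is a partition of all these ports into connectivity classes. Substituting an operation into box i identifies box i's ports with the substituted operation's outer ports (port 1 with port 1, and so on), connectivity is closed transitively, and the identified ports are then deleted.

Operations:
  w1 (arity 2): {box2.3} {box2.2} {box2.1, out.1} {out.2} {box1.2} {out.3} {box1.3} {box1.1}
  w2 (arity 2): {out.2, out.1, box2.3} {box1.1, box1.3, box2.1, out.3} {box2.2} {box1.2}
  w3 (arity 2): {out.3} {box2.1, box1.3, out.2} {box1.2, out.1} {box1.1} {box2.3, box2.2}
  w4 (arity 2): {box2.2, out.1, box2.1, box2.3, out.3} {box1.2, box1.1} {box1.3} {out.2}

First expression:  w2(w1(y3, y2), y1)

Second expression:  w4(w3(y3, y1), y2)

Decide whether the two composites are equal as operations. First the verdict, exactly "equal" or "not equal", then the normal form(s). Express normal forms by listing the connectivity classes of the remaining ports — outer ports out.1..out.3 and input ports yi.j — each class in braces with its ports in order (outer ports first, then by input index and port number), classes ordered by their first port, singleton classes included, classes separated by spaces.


not equal — first {out.1, out.2, y1.3} {out.3, y1.1, y2.1} {y1.2} {y2.2} {y2.3} {y3.1} {y3.2} {y3.3}, second {out.1, out.3, y2.1, y2.2, y2.3} {out.2} {y1.1, y3.2, y3.3} {y1.2, y1.3} {y3.1}

The first expression reduces to {out.1, out.2, y1.3} {out.3, y1.1, y2.1} {y1.2} {y2.2} {y2.3} {y3.1} {y3.2} {y3.3}
The second expression reduces to {out.1, out.3, y2.1, y2.2, y2.3} {out.2} {y1.1, y3.2, y3.3} {y1.2, y1.3} {y3.1}
The normal forms differ: not equal.


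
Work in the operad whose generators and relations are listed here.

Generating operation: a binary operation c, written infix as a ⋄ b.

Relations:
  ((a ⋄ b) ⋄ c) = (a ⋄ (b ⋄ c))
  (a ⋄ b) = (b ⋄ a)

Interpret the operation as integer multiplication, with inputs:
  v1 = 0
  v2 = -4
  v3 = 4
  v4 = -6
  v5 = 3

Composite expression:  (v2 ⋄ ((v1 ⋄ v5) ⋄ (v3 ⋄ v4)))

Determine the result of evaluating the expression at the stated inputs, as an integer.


0


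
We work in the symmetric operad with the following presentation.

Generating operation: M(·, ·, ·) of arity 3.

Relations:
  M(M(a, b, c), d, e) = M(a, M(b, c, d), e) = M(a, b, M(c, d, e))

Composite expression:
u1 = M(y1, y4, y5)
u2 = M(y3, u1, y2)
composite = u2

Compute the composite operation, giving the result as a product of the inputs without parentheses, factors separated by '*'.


y3 * y1 * y4 * y5 * y2

All parenthesizations of M agree; list the y-inputs left to right.
M(y1, y4, y5) spells out as y1 * y4 * y5
M(y3, M(y1, y4, y5), y2) spells out as y3 * y1 * y4 * y5 * y2
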